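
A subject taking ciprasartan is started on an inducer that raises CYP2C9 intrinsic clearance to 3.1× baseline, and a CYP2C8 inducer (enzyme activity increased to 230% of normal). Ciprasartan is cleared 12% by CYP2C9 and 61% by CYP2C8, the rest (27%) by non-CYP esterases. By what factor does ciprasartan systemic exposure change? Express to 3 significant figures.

The CYP2C9 pathway (12% of clearance) is boosted to 3.1× activity: 0.12 × 3.1 = 0.372.
The CYP2C8 pathway (61% of clearance) increases to 2.3× activity: 0.61 × 2.3 = 1.403.
The remaining 27% of clearance is unaffected.
New clearance relative to baseline: 0.372 + 1.403 + 0.27 = 2.045.
Net systemic exposure ratio = 1 / 2.045 = 0.489.

0.489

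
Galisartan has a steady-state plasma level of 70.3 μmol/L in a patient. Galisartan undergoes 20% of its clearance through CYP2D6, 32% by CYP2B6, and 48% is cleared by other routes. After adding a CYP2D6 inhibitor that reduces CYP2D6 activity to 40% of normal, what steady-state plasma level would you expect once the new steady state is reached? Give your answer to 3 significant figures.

The CYP2D6 pathway (20% of clearance) falls to 0.4× activity: 0.2 × 0.4 = 0.08.
CYP2B6 (32%) and the residual 48% are unaffected.
New clearance relative to baseline: 0.08 + 0.32 + 0.48 = 0.88.
Steady-state plasma level ∝ 1/CL, so new value = 70.3 / 0.88 = 79.9 μmol/L.

79.9 μmol/L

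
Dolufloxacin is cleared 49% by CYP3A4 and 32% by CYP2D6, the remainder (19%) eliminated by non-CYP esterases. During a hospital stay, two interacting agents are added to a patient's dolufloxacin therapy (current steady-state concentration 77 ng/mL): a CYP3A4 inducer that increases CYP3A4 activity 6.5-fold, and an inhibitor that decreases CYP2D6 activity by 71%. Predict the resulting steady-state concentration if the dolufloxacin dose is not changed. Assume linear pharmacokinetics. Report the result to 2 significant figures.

CYP3A4: 0.49 × 6.5 = 3.185
CYP2D6: 0.32 × 0.29 = 0.0928
Other: 0.19 (unchanged)
Relative clearance = 3.185 + 0.0928 + 0.19 = 3.4678.
Dividing the baseline by the relative clearance: 77 / 3.4678 = 22 ng/mL.

22 ng/mL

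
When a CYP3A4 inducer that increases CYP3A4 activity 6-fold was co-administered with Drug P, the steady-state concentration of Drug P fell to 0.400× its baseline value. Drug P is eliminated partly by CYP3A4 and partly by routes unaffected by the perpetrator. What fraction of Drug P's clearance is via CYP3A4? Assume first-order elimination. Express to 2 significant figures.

0.30

CL'/CL = 1 / 0.400 = 2.5
6·fm + (1 − fm) = 2.5
fm = (2.5 − 1) / (6 − 1) = 0.30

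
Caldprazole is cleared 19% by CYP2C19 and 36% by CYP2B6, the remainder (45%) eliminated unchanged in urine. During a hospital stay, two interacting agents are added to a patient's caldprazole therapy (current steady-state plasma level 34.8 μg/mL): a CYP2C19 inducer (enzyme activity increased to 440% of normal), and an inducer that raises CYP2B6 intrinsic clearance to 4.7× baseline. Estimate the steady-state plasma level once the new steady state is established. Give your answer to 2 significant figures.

The CYP2C19 pathway (19% of clearance) is boosted to 4.4× activity: 0.19 × 4.4 = 0.836.
The CYP2B6 pathway (36% of clearance) is boosted to 4.7× activity: 0.36 × 4.7 = 1.692.
The remaining 45% of clearance is unaffected.
New clearance relative to baseline: 0.836 + 1.692 + 0.45 = 2.978.
Steady-state plasma level ∝ 1/CL: new value = 34.8 / 2.978 = 12 μg/mL.

12 μg/mL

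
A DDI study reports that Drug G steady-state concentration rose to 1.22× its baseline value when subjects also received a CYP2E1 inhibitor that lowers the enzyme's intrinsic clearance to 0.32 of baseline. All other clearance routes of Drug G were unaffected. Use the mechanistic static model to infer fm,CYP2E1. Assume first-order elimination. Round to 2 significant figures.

CL'/CL = 1 / 1.22 = 0.8197
0.32·fm + (1 − fm) = 0.8197
fm = (0.8197 − 1) / (0.32 − 1) = 0.27

0.27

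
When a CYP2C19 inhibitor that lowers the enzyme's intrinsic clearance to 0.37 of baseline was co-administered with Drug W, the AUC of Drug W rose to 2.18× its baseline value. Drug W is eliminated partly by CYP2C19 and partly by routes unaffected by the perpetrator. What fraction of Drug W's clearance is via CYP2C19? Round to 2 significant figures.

0.86

Let x = fm,CYP2C19. Because AUC ∝ 1/CL, relative clearance fell to 1/2.18 = 0.4587.
Only the CYP2C19 route changed, so 0.4587 = x·0.37 + (1 − x), giving x = 0.86.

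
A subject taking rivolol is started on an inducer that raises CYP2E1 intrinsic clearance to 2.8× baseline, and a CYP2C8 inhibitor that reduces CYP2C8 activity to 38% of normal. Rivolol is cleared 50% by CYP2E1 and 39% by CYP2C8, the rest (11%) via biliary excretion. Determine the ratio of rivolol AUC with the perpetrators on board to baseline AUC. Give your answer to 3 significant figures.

The CYP2E1 pathway (50% of clearance) increases to 2.8× activity: 0.5 × 2.8 = 1.4.
The CYP2C8 pathway (39% of clearance) falls to 0.38× activity: 0.39 × 0.38 = 0.1482.
The remaining 11% of clearance is unaffected.
New clearance relative to baseline: 1.4 + 0.1482 + 0.11 = 1.6582.
Because AUC varies inversely with clearance, the combined effect is 1 / 1.6582 = 0.603.

0.603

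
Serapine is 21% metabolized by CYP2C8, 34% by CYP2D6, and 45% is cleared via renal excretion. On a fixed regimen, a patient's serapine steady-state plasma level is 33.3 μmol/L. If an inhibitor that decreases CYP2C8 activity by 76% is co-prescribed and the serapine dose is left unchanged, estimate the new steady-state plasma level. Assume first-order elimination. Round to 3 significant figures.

The CYP2C8 pathway (21% of clearance) falls to 0.24× activity: 0.21 × 0.24 = 0.0504.
CYP2D6 (34%) and the residual 45% are unaffected.
Relative clearance = 0.0504 + 0.34 + 0.45 = 0.8404.
Steady-state plasma level ∝ 1/CL, so new value = 33.3 / 0.8404 = 39.6 μmol/L.

39.6 μmol/L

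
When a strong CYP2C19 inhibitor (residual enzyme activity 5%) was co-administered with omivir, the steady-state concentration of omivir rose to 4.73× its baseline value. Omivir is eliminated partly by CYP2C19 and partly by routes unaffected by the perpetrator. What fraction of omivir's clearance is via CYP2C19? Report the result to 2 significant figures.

CL'/CL = 1 / 4.73 = 0.2114
0.05·fm + (1 − fm) = 0.2114
fm = (0.2114 − 1) / (0.05 − 1) = 0.83

0.83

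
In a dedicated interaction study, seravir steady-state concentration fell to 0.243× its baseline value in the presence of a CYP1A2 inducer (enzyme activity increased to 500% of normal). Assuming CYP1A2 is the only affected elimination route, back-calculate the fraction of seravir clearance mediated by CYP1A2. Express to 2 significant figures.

Write x for the fraction cleared via CYP1A2. The observed steady-state concentration change means clearance rose to 1/0.243 = 4.115 of baseline.
Setting x·5 + (1 − x) = 4.115 and solving: x = (4.115 − 1)/(5 − 1) = 0.78.

0.78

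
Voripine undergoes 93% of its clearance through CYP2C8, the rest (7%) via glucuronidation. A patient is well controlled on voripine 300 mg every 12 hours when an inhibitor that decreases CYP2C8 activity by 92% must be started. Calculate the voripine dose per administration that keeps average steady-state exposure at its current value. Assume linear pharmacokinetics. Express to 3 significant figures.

CYP2C8: 0.93 × 0.08 = 0.0744
Other: 0.07 (unchanged)
Relative clearance = 0.0744 + 0.07 = 0.1444.
Css,avg = (dose rate)/CL, so holding Css fixed requires dose ∝ CL: 300 × 0.1444 = 43.3 mg.

43.3 mg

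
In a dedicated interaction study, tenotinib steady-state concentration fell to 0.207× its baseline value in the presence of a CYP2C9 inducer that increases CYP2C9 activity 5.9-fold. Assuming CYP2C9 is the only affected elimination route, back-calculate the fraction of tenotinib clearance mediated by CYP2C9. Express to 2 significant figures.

CL'/CL = 1 / 0.207 = 4.831
5.9·fm + (1 − fm) = 4.831
fm = (4.831 − 1) / (5.9 − 1) = 0.78

0.78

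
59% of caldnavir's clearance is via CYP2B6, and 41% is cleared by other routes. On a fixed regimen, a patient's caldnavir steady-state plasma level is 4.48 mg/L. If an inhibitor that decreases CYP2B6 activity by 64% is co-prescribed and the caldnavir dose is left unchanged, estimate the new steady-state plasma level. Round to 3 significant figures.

The CYP2B6 pathway (59% of clearance) drops to 0.36× activity: 0.59 × 0.36 = 0.2124.
The remaining 41% of clearance is unaffected.
Relative clearance = 0.2124 + 0.41 = 0.6224.
Steady-state plasma level ∝ 1/CL, so new value = 4.48 / 0.6224 = 7.20 mg/L.

7.20 mg/L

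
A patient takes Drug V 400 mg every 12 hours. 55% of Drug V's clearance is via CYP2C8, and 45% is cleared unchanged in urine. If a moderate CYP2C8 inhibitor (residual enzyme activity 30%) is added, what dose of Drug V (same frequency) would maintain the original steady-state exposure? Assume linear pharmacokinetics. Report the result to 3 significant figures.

246 mg

The CYP2C8 pathway (55% of clearance) is reduced to 0.3× activity: 0.55 × 0.3 = 0.165.
Non-CYP routes (45%) are unchanged.
New clearance relative to baseline: 0.165 + 0.45 = 0.615.
Css,avg = (dose rate)/CL, so holding Css fixed requires dose ∝ CL: 400 × 0.615 = 246 mg.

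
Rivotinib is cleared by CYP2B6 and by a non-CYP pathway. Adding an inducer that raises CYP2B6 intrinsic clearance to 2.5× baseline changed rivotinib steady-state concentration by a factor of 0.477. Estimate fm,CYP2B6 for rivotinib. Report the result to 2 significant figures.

Let x = fm,CYP2B6. Because steady-state concentration ∝ 1/CL, relative clearance rose to 1/0.477 = 2.096.
Only the CYP2B6 route changed, so 2.096 = x·2.5 + (1 − x), giving x = 0.73.

0.73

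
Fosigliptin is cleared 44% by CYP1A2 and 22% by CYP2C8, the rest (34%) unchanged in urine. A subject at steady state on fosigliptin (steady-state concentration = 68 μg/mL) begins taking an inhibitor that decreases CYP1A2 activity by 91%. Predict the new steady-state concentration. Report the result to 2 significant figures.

The CYP1A2 pathway (44% of clearance) drops to 0.09× activity: 0.44 × 0.09 = 0.0396.
CYP2C8 (22%) and the residual 34% are unaffected.
New clearance relative to baseline: 0.0396 + 0.22 + 0.34 = 0.5996.
With dosing unchanged, steady-state concentration scales as 1/CL: 68 / 0.5996 = 1.1 × 10² μg/mL.

1.1 × 10² μg/mL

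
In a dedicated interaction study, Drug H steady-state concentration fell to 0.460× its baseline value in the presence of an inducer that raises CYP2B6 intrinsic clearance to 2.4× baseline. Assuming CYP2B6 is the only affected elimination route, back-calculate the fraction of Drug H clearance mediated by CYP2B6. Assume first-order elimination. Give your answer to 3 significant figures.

0.839

Let fm be the CYP2B6 fraction. New clearance relative to baseline = fm × 2.4 + (1 − fm).
Steady-state concentration ratio = 1 / (new CL fraction), so new CL fraction = 1 / 0.460 = 2.174.
fm × 2.4 + 1 − fm = 2.174  ⇒  fm × (2.4 − 1) = 1.174  ⇒  fm = 0.839.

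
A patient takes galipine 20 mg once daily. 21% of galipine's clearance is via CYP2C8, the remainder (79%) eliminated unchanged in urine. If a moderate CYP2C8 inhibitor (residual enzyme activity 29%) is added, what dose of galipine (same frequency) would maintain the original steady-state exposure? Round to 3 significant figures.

17.0 mg

The CYP2C8 pathway (21% of clearance) drops to 0.29× activity: 0.21 × 0.29 = 0.0609.
The remaining 79% of clearance is unaffected.
New clearance relative to baseline: 0.0609 + 0.79 = 0.8509.
Css,avg = (dose rate)/CL, so holding Css fixed requires dose ∝ CL: 20 × 0.8509 = 17.0 mg.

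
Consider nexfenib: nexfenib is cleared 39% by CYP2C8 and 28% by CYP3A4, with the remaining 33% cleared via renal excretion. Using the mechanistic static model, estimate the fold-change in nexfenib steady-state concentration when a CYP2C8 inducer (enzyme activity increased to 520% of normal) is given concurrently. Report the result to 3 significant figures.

CYP2C8: 0.39 × 5.2 = 2.028
CYP3A4: 0.28 (unchanged)
Other: 0.33 (unchanged)
New clearance relative to baseline: 2.028 + 0.28 + 0.33 = 2.638.
Steady-state concentration ratio = CL_old/CL_new = 1 / 2.638 = 0.379.

0.379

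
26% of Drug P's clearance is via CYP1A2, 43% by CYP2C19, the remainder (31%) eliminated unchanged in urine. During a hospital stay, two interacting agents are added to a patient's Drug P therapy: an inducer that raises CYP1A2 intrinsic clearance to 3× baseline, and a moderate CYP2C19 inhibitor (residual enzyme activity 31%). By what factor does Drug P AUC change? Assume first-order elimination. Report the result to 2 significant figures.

0.82

CYP1A2: 0.26 × 3 = 0.78
CYP2C19: 0.43 × 0.31 = 0.1333
Other: 0.31 (unchanged)
New clearance relative to baseline: 0.78 + 0.1333 + 0.31 = 1.2233.
AUC ∝ 1/CL: fold-change = 1 / 1.2233 = 0.82.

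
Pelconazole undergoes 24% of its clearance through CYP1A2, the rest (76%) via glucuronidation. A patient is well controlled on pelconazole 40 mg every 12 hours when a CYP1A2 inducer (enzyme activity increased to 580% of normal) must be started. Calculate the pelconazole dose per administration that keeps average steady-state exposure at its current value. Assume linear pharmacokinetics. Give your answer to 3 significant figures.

CYP1A2: 0.24 × 5.8 = 1.392
Other: 0.76 (unchanged)
New clearance relative to baseline: 1.392 + 0.76 = 2.152.
Css,avg = (dose rate)/CL, so holding Css fixed requires dose ∝ CL: 40 × 2.152 = 86.1 mg.

86.1 mg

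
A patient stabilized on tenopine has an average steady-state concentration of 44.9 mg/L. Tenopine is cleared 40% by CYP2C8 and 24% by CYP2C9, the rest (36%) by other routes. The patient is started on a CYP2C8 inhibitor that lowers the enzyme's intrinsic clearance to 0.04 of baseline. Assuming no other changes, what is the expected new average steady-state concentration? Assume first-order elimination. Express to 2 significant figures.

CYP2C8: 0.4 × 0.04 = 0.016
CYP2C9: 0.24 (unchanged)
Other: 0.36 (unchanged)
CL_new/CL_old = 0.016 + 0.24 + 0.36 = 0.616.
With dosing unchanged, average steady-state concentration scales as 1/CL: 44.9 / 0.616 = 73 mg/L.

73 mg/L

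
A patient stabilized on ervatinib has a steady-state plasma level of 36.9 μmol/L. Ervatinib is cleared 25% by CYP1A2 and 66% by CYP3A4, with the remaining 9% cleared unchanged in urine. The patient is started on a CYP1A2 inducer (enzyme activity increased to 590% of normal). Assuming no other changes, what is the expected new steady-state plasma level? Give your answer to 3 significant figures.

The CYP1A2 pathway (25% of clearance) increases to 5.9× activity: 0.25 × 5.9 = 1.475.
CYP3A4 (66%) and the residual 9% are unaffected.
New clearance relative to baseline: 1.475 + 0.66 + 0.09 = 2.225.
New steady-state plasma level = baseline ÷ relative clearance = 36.9 / 2.225 = 16.6 μmol/L.

16.6 μmol/L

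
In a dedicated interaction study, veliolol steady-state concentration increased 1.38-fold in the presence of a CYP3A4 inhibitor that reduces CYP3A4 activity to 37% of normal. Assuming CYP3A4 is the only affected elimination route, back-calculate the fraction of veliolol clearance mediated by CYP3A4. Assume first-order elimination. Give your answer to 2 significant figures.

0.44

CL'/CL = 1 / 1.38 = 0.7246
0.37·fm + (1 − fm) = 0.7246
fm = (0.7246 − 1) / (0.37 − 1) = 0.44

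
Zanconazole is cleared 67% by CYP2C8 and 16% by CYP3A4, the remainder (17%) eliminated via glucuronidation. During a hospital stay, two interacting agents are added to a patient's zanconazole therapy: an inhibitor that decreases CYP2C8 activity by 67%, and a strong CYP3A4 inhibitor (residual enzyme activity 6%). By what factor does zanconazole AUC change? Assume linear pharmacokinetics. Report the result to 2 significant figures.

2.5

The CYP2C8 pathway (67% of clearance) falls to 0.33× activity: 0.67 × 0.33 = 0.2211.
The CYP3A4 pathway (16% of clearance) drops to 0.06× activity: 0.16 × 0.06 = 0.0096.
Non-CYP routes (17%) are unchanged.
CL_new/CL_old = 0.2211 + 0.0096 + 0.17 = 0.4007.
Because AUC varies inversely with clearance, the combined effect is 1 / 0.4007 = 2.5.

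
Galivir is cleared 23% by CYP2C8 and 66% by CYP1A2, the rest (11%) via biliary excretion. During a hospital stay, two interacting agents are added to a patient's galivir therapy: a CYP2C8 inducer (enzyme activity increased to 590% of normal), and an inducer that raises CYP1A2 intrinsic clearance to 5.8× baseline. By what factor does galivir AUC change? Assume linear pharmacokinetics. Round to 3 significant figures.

0.189

The CYP2C8 pathway (23% of clearance) is boosted to 5.9× activity: 0.23 × 5.9 = 1.357.
The CYP1A2 pathway (66% of clearance) rises to 5.8× activity: 0.66 × 5.8 = 3.828.
Non-CYP routes (11%) are unchanged.
New clearance relative to baseline: 1.357 + 3.828 + 0.11 = 5.295.
Net AUC ratio = 1 / 5.295 = 0.189.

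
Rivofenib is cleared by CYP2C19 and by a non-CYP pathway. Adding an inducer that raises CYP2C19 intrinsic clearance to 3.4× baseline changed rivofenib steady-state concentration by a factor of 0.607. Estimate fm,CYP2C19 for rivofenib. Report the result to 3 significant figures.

0.270

Call the CYP2C19 fraction fm. After the interaction, CL_new/CL_old = fm × 3.4 + (1 − fm).
Steady-state concentration ratio = 1 / (new CL fraction), so new CL fraction = 1 / 0.607 = 1.647.
fm × 3.4 + 1 − fm = 1.647  ⇒  fm × (3.4 − 1) = 0.6474  ⇒  fm = 0.270.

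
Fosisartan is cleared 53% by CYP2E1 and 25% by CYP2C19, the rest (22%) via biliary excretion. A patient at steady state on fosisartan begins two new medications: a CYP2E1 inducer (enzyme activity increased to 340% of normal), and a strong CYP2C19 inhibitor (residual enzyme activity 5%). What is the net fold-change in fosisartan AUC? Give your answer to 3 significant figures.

0.492

The CYP2E1 pathway (53% of clearance) increases to 3.4× activity: 0.53 × 3.4 = 1.802.
The CYP2C19 pathway (25% of clearance) falls to 0.05× activity: 0.25 × 0.05 = 0.0125.
The remaining 22% of clearance is unaffected.
New clearance relative to baseline: 1.802 + 0.0125 + 0.22 = 2.0345.
AUC ∝ 1/CL: fold-change = 1 / 2.0345 = 0.492.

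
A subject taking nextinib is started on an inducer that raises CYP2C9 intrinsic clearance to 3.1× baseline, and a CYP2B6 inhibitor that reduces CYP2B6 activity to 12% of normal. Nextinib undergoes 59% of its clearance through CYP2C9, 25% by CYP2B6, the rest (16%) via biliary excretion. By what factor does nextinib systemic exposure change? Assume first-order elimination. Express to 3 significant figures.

0.495

The CYP2C9 pathway (59% of clearance) increases to 3.1× activity: 0.59 × 3.1 = 1.829.
The CYP2B6 pathway (25% of clearance) falls to 0.12× activity: 0.25 × 0.12 = 0.03.
Non-CYP routes (16%) are unchanged.
CL_new/CL_old = 1.829 + 0.03 + 0.16 = 2.019.
Because systemic exposure varies inversely with clearance, the combined effect is 1 / 2.019 = 0.495.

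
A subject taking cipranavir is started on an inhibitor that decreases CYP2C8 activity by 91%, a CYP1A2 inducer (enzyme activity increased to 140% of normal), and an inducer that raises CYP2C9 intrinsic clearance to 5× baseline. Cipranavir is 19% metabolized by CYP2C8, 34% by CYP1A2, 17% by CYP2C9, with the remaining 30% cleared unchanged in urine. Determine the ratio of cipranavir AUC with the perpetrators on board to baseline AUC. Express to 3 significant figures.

0.609

CYP2C8: 0.19 × 0.09 = 0.0171
CYP1A2: 0.34 × 1.4 = 0.476
CYP2C9: 0.17 × 5 = 0.85
Other: 0.3 (unchanged)
New clearance relative to baseline: 0.0171 + 0.476 + 0.85 + 0.3 = 1.6431.
AUC ∝ 1/CL: fold-change = 1 / 1.6431 = 0.609.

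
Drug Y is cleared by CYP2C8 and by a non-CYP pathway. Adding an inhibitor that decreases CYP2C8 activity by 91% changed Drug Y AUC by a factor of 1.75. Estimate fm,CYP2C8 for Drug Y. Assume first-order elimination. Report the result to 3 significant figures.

Let x = fm,CYP2C8. Because AUC ∝ 1/CL, relative clearance fell to 1/1.75 = 0.5714.
Setting x·0.09 + (1 − x) = 0.5714 and solving: x = (0.5714 − 1)/(0.09 − 1) = 0.471.

0.471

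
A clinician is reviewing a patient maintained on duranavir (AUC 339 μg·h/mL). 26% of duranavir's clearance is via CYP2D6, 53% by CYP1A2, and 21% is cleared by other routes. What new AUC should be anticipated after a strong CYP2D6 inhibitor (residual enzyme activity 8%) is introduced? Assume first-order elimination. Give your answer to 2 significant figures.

4.5 × 10² μg·h/mL

CYP2D6: 0.26 × 0.08 = 0.0208
CYP1A2: 0.53 (unchanged)
Other: 0.21 (unchanged)
CL_new/CL_old = 0.0208 + 0.53 + 0.21 = 0.7608.
AUC ∝ 1/CL, so new value = 339 / 0.7608 = 4.5 × 10² μg·h/mL.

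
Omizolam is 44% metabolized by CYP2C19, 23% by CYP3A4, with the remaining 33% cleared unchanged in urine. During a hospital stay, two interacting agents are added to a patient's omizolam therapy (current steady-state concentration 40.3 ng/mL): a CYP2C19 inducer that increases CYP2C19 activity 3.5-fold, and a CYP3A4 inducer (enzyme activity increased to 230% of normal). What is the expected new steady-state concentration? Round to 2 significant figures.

The CYP2C19 pathway (44% of clearance) is boosted to 3.5× activity: 0.44 × 3.5 = 1.54.
The CYP3A4 pathway (23% of clearance) rises to 2.3× activity: 0.23 × 2.3 = 0.529.
Non-CYP routes (33%) are unchanged.
Relative clearance = 1.54 + 0.529 + 0.33 = 2.399.
Dividing the baseline by the relative clearance: 40.3 / 2.399 = 17 ng/mL.

17 ng/mL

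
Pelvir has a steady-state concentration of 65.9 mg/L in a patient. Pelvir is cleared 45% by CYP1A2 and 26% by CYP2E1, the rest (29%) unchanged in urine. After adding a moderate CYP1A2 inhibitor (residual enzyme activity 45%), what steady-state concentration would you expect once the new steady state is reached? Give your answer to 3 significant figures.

87.6 mg/L

The CYP1A2 pathway (45% of clearance) drops to 0.45× activity: 0.45 × 0.45 = 0.2025.
CYP2E1 (26%) and the residual 29% are unaffected.
Relative clearance = 0.2025 + 0.26 + 0.29 = 0.7525.
Steady-state concentration ∝ 1/CL, so new value = 65.9 / 0.7525 = 87.6 mg/L.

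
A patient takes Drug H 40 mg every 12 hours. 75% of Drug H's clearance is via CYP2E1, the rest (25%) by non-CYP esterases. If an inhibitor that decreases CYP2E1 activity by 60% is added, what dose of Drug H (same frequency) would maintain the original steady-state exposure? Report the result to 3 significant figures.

22.0 mg

The CYP2E1 pathway (75% of clearance) drops to 0.4× activity: 0.75 × 0.4 = 0.3.
The remaining 25% of clearance is unaffected.
New clearance relative to baseline: 0.3 + 0.25 = 0.55.
To maintain the same steady-state level, dose must scale with clearance: new dose = 40 × 0.55 = 22.0 mg.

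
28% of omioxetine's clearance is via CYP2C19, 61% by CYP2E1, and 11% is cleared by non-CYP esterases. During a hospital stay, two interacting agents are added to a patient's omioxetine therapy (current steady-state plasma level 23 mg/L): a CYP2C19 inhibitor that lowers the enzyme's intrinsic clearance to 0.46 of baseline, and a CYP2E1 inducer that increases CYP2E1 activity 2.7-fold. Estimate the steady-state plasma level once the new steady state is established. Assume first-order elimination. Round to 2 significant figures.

CYP2C19: 0.28 × 0.46 = 0.1288
CYP2E1: 0.61 × 2.7 = 1.647
Other: 0.11 (unchanged)
Relative clearance = 0.1288 + 1.647 + 0.11 = 1.8858.
Steady-state plasma level ∝ 1/CL: new value = 23 / 1.8858 = 12 mg/L.

12 mg/L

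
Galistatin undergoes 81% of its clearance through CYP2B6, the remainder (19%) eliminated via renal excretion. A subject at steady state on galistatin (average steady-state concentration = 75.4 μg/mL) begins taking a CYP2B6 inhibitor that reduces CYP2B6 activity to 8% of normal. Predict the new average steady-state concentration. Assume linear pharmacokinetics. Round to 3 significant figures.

CYP2B6: 0.81 × 0.08 = 0.0648
Other: 0.19 (unchanged)
Relative clearance = 0.0648 + 0.19 = 0.2548.
New average steady-state concentration = baseline ÷ relative clearance = 75.4 / 0.2548 = 296 μg/mL.

296 μg/mL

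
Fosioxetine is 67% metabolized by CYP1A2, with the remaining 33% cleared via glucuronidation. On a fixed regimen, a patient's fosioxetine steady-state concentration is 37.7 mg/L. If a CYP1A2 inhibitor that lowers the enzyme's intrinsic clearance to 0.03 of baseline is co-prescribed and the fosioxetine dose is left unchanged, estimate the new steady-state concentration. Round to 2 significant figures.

The CYP1A2 pathway (67% of clearance) drops to 0.03× activity: 0.67 × 0.03 = 0.0201.
The remaining 33% of clearance is unaffected.
New clearance relative to baseline: 0.0201 + 0.33 = 0.3501.
New steady-state concentration = baseline ÷ relative clearance = 37.7 / 0.3501 = 1.1 × 10² mg/L.

1.1 × 10² mg/L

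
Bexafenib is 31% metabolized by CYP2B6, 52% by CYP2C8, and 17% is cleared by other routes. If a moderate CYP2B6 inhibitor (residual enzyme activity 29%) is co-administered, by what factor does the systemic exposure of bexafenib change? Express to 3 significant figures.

1.28

The CYP2B6 pathway (31% of clearance) drops to 0.29× activity: 0.31 × 0.29 = 0.0899.
CYP2C8 (52%) and the residual 17% are unaffected.
CL_new/CL_old = 0.0899 + 0.52 + 0.17 = 0.7799.
Since systemic exposure ∝ 1/CL, the ratio is 1 / 0.7799 = 1.28.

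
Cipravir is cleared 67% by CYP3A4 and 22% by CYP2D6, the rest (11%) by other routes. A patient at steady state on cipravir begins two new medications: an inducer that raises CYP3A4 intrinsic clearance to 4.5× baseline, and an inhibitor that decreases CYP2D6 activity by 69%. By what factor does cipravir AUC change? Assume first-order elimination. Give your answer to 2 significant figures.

0.31

CYP3A4: 0.67 × 4.5 = 3.015
CYP2D6: 0.22 × 0.31 = 0.0682
Other: 0.11 (unchanged)
New clearance relative to baseline: 3.015 + 0.0682 + 0.11 = 3.1932.
Because AUC varies inversely with clearance, the combined effect is 1 / 3.1932 = 0.31.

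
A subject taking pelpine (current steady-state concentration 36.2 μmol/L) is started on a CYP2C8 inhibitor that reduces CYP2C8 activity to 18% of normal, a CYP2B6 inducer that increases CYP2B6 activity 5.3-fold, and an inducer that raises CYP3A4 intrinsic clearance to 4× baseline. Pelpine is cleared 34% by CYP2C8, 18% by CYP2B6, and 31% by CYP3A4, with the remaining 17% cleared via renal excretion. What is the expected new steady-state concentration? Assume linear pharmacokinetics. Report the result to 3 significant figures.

14.9 μmol/L

The CYP2C8 pathway (34% of clearance) falls to 0.18× activity: 0.34 × 0.18 = 0.0612.
The CYP2B6 pathway (18% of clearance) rises to 5.3× activity: 0.18 × 5.3 = 0.954.
The CYP3A4 pathway (31% of clearance) is boosted to 4× activity: 0.31 × 4 = 1.24.
Non-CYP routes (17%) are unchanged.
New clearance relative to baseline: 0.0612 + 0.954 + 1.24 + 0.17 = 2.4252.
Dividing the baseline by the relative clearance: 36.2 / 2.4252 = 14.9 μmol/L.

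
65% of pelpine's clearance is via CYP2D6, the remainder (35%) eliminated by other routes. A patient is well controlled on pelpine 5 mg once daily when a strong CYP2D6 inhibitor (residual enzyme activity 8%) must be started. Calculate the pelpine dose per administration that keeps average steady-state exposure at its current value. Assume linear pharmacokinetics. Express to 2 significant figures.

The CYP2D6 pathway (65% of clearance) drops to 0.08× activity: 0.65 × 0.08 = 0.052.
The remaining 35% of clearance is unaffected.
New clearance relative to baseline: 0.052 + 0.35 = 0.402.
Css,avg = (dose rate)/CL, so holding Css fixed requires dose ∝ CL: 5 × 0.402 = 2.0 mg.

2.0 mg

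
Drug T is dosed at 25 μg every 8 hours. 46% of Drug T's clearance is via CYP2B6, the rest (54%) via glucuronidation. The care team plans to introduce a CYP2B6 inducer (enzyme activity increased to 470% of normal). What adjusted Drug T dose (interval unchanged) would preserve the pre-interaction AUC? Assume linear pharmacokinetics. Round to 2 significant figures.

CYP2B6: 0.46 × 4.7 = 2.162
Other: 0.54 (unchanged)
Relative clearance = 2.162 + 0.54 = 2.702.
Css,avg = (dose rate)/CL, so holding Css fixed requires dose ∝ CL: 25 × 2.702 = 68 μg.

68 μg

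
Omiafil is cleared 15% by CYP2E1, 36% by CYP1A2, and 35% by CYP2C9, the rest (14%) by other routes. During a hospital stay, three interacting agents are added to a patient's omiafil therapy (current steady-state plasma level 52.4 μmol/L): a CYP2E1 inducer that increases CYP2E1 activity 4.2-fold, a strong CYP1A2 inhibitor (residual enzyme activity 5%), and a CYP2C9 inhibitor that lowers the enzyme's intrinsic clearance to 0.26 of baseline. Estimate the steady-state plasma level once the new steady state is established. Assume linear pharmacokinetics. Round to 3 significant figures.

59.6 μmol/L

The CYP2E1 pathway (15% of clearance) increases to 4.2× activity: 0.15 × 4.2 = 0.63.
The CYP1A2 pathway (36% of clearance) falls to 0.05× activity: 0.36 × 0.05 = 0.018.
The CYP2C9 pathway (35% of clearance) drops to 0.26× activity: 0.35 × 0.26 = 0.091.
The remaining 14% of clearance is unaffected.
Relative clearance = 0.63 + 0.018 + 0.091 + 0.14 = 0.879.
Dividing the baseline by the relative clearance: 52.4 / 0.879 = 59.6 μmol/L.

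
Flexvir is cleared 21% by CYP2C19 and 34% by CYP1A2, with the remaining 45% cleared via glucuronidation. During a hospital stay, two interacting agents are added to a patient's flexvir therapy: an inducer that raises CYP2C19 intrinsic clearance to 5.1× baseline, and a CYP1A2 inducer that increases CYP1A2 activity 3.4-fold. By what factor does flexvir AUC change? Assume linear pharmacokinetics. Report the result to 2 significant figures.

The CYP2C19 pathway (21% of clearance) increases to 5.1× activity: 0.21 × 5.1 = 1.071.
The CYP1A2 pathway (34% of clearance) is boosted to 3.4× activity: 0.34 × 3.4 = 1.156.
The remaining 45% of clearance is unaffected.
CL_new/CL_old = 1.071 + 1.156 + 0.45 = 2.677.
AUC ∝ 1/CL: fold-change = 1 / 2.677 = 0.37.

0.37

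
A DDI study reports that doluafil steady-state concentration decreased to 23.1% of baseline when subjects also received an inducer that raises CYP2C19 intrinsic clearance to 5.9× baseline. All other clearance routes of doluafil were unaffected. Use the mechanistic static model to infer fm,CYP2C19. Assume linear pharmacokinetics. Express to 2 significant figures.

CL'/CL = 1 / 0.231 = 4.329
5.9·fm + (1 − fm) = 4.329
fm = (4.329 − 1) / (5.9 − 1) = 0.68

0.68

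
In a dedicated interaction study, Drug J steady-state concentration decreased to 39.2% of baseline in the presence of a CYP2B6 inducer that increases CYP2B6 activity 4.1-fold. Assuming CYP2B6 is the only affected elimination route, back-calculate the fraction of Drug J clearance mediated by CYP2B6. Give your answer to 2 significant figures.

0.50

CL'/CL = 1 / 0.392 = 2.551
4.1·fm + (1 − fm) = 2.551
fm = (2.551 − 1) / (4.1 − 1) = 0.50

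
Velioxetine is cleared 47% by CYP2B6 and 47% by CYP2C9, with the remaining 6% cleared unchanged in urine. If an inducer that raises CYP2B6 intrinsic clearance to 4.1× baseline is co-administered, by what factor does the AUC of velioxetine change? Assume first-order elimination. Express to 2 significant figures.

0.41

The CYP2B6 pathway (47% of clearance) rises to 4.1× activity: 0.47 × 4.1 = 1.927.
CYP2C9 (47%) and the residual 6% are unaffected.
New clearance relative to baseline: 1.927 + 0.47 + 0.06 = 2.457.
AUC is inversely proportional to clearance, so the fold-change is 1 / 2.457 = 0.41.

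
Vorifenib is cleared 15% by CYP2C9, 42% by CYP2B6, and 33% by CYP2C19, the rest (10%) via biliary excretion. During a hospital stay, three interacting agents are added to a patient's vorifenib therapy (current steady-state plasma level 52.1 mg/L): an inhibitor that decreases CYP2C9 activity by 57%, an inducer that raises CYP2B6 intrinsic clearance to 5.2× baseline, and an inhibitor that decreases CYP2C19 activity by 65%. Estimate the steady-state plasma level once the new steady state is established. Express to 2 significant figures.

CYP2C9: 0.15 × 0.43 = 0.0645
CYP2B6: 0.42 × 5.2 = 2.184
CYP2C19: 0.33 × 0.35 = 0.1155
Other: 0.1 (unchanged)
New clearance relative to baseline: 0.0645 + 2.184 + 0.1155 + 0.1 = 2.464.
Steady-state plasma level ∝ 1/CL: new value = 52.1 / 2.464 = 21 mg/L.

21 mg/L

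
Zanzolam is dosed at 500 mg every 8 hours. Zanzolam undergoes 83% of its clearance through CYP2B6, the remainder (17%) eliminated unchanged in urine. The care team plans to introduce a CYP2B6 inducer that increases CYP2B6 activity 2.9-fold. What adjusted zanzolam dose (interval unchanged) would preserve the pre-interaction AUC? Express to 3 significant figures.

1.29 × 10³ mg

CYP2B6: 0.83 × 2.9 = 2.407
Other: 0.17 (unchanged)
CL_new/CL_old = 2.407 + 0.17 = 2.577.
To maintain the same steady-state level, dose must scale with clearance: new dose = 500 × 2.577 = 1.29 × 10³ mg.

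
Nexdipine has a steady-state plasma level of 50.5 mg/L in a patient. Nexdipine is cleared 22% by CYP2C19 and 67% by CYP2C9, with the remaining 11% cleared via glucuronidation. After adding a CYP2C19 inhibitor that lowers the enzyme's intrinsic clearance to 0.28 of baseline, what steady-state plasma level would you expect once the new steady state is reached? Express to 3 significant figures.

CYP2C19: 0.22 × 0.28 = 0.0616
CYP2C9: 0.67 (unchanged)
Other: 0.11 (unchanged)
New clearance relative to baseline: 0.0616 + 0.67 + 0.11 = 0.8416.
With dosing unchanged, steady-state plasma level scales as 1/CL: 50.5 / 0.8416 = 60.0 mg/L.

60.0 mg/L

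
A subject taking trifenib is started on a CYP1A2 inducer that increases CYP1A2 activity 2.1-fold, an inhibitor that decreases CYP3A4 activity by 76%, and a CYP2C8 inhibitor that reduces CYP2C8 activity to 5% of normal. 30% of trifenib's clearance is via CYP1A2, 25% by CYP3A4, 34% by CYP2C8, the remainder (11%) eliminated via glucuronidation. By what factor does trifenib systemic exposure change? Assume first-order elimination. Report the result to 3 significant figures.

1.22

The CYP1A2 pathway (30% of clearance) rises to 2.1× activity: 0.3 × 2.1 = 0.63.
The CYP3A4 pathway (25% of clearance) drops to 0.24× activity: 0.25 × 0.24 = 0.06.
The CYP2C8 pathway (34% of clearance) drops to 0.05× activity: 0.34 × 0.05 = 0.017.
The remaining 11% of clearance is unaffected.
Relative clearance = 0.63 + 0.06 + 0.017 + 0.11 = 0.817.
Because systemic exposure varies inversely with clearance, the combined effect is 1 / 0.817 = 1.22.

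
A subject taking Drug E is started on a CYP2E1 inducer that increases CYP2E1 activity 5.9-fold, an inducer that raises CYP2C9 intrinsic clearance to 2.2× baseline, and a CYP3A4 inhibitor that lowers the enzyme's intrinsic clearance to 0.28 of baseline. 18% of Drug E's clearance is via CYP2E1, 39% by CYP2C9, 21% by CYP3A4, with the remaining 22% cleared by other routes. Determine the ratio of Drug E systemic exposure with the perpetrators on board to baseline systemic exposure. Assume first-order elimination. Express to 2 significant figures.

0.45

The CYP2E1 pathway (18% of clearance) rises to 5.9× activity: 0.18 × 5.9 = 1.062.
The CYP2C9 pathway (39% of clearance) increases to 2.2× activity: 0.39 × 2.2 = 0.858.
The CYP3A4 pathway (21% of clearance) drops to 0.28× activity: 0.21 × 0.28 = 0.0588.
Non-CYP routes (22%) are unchanged.
New clearance relative to baseline: 1.062 + 0.858 + 0.0588 + 0.22 = 2.1988.
Net systemic exposure ratio = 1 / 2.1988 = 0.45.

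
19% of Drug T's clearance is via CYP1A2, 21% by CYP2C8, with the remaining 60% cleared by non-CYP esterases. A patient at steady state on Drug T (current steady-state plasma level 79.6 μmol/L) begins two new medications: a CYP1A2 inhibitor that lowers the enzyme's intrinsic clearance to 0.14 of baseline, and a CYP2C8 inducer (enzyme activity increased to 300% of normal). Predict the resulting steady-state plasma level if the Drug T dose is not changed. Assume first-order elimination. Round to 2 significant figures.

CYP1A2: 0.19 × 0.14 = 0.0266
CYP2C8: 0.21 × 3 = 0.63
Other: 0.6 (unchanged)
New clearance relative to baseline: 0.0266 + 0.63 + 0.6 = 1.2566.
Steady-state plasma level ∝ 1/CL: new value = 79.6 / 1.2566 = 63 μmol/L.

63 μmol/L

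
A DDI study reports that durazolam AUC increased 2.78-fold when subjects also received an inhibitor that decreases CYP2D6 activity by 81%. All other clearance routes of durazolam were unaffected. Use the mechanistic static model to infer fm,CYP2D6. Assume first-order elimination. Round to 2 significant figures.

0.79

Let fm be the CYP2D6 fraction. New clearance relative to baseline = fm × 0.19 + (1 − fm).
AUC ratio = 1 / (new CL fraction), so new CL fraction = 1 / 2.78 = 0.3597.
fm × 0.19 + 1 − fm = 0.3597  ⇒  fm × (0.19 − 1) = −0.6403  ⇒  fm = 0.79.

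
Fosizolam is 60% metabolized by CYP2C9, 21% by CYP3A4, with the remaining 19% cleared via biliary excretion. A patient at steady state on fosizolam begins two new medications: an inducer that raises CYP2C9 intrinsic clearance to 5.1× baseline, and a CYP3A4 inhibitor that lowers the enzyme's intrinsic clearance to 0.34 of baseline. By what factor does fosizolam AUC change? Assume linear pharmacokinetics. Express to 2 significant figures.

The CYP2C9 pathway (60% of clearance) is boosted to 5.1× activity: 0.6 × 5.1 = 3.06.
The CYP3A4 pathway (21% of clearance) drops to 0.34× activity: 0.21 × 0.34 = 0.0714.
The remaining 19% of clearance is unaffected.
CL_new/CL_old = 3.06 + 0.0714 + 0.19 = 3.3214.
AUC ∝ 1/CL: fold-change = 1 / 3.3214 = 0.30.

0.30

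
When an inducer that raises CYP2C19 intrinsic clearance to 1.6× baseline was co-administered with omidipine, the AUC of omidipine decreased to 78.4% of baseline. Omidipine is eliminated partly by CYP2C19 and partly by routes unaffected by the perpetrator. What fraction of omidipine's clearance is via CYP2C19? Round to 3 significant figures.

Write x for the fraction cleared via CYP2C19. The observed AUC change means clearance rose to 1/0.784 = 1.276 of baseline.
Setting x·1.6 + (1 − x) = 1.276 and solving: x = (1.276 − 1)/(1.6 − 1) = 0.459.

0.459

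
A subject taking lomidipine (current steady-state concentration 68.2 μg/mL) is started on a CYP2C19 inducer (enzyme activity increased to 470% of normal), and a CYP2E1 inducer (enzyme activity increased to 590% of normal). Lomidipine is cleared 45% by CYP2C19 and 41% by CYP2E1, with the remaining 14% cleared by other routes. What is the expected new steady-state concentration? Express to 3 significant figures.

14.6 μg/mL

CYP2C19: 0.45 × 4.7 = 2.115
CYP2E1: 0.41 × 5.9 = 2.419
Other: 0.14 (unchanged)
New clearance relative to baseline: 2.115 + 2.419 + 0.14 = 4.674.
Steady-state concentration ∝ 1/CL: new value = 68.2 / 4.674 = 14.6 μg/mL.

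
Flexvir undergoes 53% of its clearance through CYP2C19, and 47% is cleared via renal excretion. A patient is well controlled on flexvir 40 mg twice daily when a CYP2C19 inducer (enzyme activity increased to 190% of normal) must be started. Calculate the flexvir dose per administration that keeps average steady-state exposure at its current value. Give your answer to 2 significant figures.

59 mg

The CYP2C19 pathway (53% of clearance) rises to 1.9× activity: 0.53 × 1.9 = 1.007.
The remaining 47% of clearance is unaffected.
Relative clearance = 1.007 + 0.47 = 1.477.
Exposure is unchanged when dose changes in proportion to clearance. New dose = 40 mg × 1.477 = 59 mg.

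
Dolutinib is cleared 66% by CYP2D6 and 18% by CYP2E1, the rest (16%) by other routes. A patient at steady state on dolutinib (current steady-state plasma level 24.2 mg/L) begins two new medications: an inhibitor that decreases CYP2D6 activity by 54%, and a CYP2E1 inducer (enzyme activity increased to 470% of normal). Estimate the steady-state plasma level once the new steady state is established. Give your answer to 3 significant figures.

18.5 mg/L

The CYP2D6 pathway (66% of clearance) falls to 0.46× activity: 0.66 × 0.46 = 0.3036.
The CYP2E1 pathway (18% of clearance) rises to 4.7× activity: 0.18 × 4.7 = 0.846.
The remaining 16% of clearance is unaffected.
New clearance relative to baseline: 0.3036 + 0.846 + 0.16 = 1.3096.
New steady-state plasma level = 24.2 / 1.3096 = 18.5 mg/L (concentration scales inversely with clearance).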